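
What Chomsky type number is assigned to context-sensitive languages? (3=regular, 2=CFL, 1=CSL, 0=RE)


Chomsky hierarchy levels:
  Type 3: Regular (DFA/NFA/regex)
  Type 2: Context-free (PDA)
  Type 1: Context-sensitive
  Type 0: Recursively enumerable (TM)
'context-sensitive' corresponds to Type 1

1


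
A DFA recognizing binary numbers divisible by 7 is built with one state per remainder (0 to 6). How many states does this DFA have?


Divisibility by 7 is tracked via the remainder mod 7: 0, 1, ..., 6
The construction assigns one state to each remainder
Number of remainders = 7

7


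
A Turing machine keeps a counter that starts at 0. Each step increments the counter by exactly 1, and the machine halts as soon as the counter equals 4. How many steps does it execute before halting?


Counter starts at 0. Counting sequence:
  Step 1: counter = 1
  Step 2: counter = 2
  Step 3: counter = 3
  Step 4: counter = 4
Counter reached 4 -> halt
Total steps = 4

4


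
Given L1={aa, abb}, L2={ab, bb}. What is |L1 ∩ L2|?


L1 = {aa, abb}
L2 = {ab, bb}
Checking each string in L1 against L2:
  'aa': in L2? No
  'abb': in L2? No
Intersection = {}
|L1 ∩ L2| = 0

0


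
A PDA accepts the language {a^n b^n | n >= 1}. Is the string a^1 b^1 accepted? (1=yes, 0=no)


Language requires equal numbers of a's and b's
PDA pushes for each 'a', pops for each 'b'
Number of a's = 1
Number of b's = 1
1 == 1 -> Accept

1


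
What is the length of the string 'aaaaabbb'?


String: 'aaaaabbb'
Counting characters:
  'a' appears 5 time(s)
  'b' appears 3 time(s)
Total length = 5 + 3 = 8

8


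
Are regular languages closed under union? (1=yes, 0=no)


Regular languages are closed under all standard operations:
- Union: Yes (product construction)
- Intersection: Yes (product construction)
- Complement: Yes (swap accept/reject)
- Concatenation: Yes (NFA construction)
Operation: union -> Closed

1


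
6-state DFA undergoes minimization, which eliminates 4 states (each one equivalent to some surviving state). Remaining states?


Original DFA: 6 states
Redundant states removed: 4
Minimized states = original - removed
= 6 - 4
= 2

2


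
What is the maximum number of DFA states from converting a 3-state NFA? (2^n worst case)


NFA has 3 states
Subset construction: each DFA state = subset of NFA states
Maximum subsets = 2^3
2^3 = 8

8


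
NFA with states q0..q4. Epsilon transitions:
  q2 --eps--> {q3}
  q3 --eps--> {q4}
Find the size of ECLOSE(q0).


Starting from q0
Initialize closure = {q0}
q0 has no outgoing epsilon transitions -> nothing to add
Final closure: {q0}
Size = 1

1


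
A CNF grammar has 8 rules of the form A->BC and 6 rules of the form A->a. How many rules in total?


CNF allows two rule forms:
  A -> BC (binary): 8 rules
  A -> a (terminal): 6 rules
Total = 8 + 6 = 14

14


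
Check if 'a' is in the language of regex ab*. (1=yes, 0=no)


Pattern: ab*
String: 'a'
Pattern requires: exactly one 'a' followed by zero or more 'b's
First char is 'a' -> OK
Rest '': all b's? Yes
Result: 1

1


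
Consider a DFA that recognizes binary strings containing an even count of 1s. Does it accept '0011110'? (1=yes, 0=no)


DFA has 2 states: q_even (start, accept=yes) and q_odd
Processing string '0011110' character by character:
  Position 0: read '0', 1-count=0 -> q_even (no change)
  Position 1: read '0', 1-count=0 -> q_even (no change)
  Position 2: read '1', 1-count=1 -> q_odd
  Position 3: read '1', 1-count=2 -> q_even
  Position 4: read '1', 1-count=3 -> q_odd
  Position 5: read '1', 1-count=4 -> q_even
  Position 6: read '0', 1-count=4 -> q_even (no change)
Final state: q_even, total 1s = 4 (even); the DFA requires an even count -> accept

1


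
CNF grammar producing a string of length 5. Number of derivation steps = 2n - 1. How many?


Chomsky Normal Form derivation:
String length n = 5
Each step either:
  - Splits a nonterminal into two (n-1 such steps)
  - Converts a nonterminal to terminal (n such steps)
Total = (n-1) + n = 2n - 1
= 2(5) - 1
= 10 - 1
= 9

9


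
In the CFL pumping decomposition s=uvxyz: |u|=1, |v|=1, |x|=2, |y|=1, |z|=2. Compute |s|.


|s| = |u| + |v| + |x| + |y| + |z|
= 1 + 1 + 2 + 1 + 2
= 2 + 2 + 3
= 4 + 3
= 7

7


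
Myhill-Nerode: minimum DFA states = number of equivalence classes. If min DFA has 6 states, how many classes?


Myhill-Nerode theorem:
Number of equivalence classes = number of states in minimal DFA
Minimal DFA states = 6
Therefore equivalence classes = 6

6


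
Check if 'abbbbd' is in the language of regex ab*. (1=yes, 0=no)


Pattern: ab*
String: 'abbbbd'
Pattern requires: exactly one 'a' followed by zero or more 'b's
First char is 'a' -> OK
Rest 'bbbbd': all b's? No
Result: 0

0


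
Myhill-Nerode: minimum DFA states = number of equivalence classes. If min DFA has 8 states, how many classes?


Myhill-Nerode theorem:
Number of equivalence classes = number of states in minimal DFA
Minimal DFA states = 8
Therefore equivalence classes = 8

8


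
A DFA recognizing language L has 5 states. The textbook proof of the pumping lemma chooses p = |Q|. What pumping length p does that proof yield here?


Pumping lemma for regular languages (standard proof):
Take p = |Q|, the number of DFA states.
Any string of length >= |Q| passes through |Q|+1 states while reading its first |Q| symbols,
so by pigeonhole some state repeats, giving the loop that can be pumped.
Here |Q| = 5
Therefore the proof uses p = 5

5


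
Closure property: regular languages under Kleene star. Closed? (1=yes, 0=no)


Regular languages are closed under:
- Union (DFA product construction)
- Intersection (DFA product construction)
- Complement (swap accept/reject states)
- Concatenation (NFA construction)
- Kleene star (NFA construction)
Kleene star is in this list
Therefore: closed

1


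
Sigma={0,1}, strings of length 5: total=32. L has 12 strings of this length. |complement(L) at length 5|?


Alphabet: {0,1}
String length: 5
Total strings of length 5 = 2^5 = 32
Strings in L = 12
Complement = total - |L|
= 32 - 12
= 20

20


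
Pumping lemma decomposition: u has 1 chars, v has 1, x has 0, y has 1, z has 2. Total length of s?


|s| = |u| + |v| + |x| + |y| + |z|
= 1 + 1 + 0 + 1 + 2
= 2 + 0 + 3
= 2 + 3
= 5

5


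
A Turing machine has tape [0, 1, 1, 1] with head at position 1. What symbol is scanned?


Tape: [0, 1, 1, 1]
Positions: 0 1 2 3
Values:    0 1 1 1
Head at position 1
tape[1] = 1

1


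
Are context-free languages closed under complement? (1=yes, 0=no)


CFL closure properties:
  Closed under: union, concatenation, Kleene star
  NOT closed under: intersection, complement
Operation 'complement' is in not-closed list -> No (not closed)

0


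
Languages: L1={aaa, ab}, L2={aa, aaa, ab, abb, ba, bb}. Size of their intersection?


L1 = {aaa, ab}
L2 = {aa, aaa, ab, abb, ba, bb}
Checking each string in L1 against L2:
  'aaa': in L2? Yes
  'ab': in L2? Yes
Intersection = {aaa, ab}
|L1 ∩ L2| = 2

2


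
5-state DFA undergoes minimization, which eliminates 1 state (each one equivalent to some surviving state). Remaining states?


Original DFA: 5 states
Redundant states removed: 1
Minimized states = original - removed
= 5 - 1
= 4

4


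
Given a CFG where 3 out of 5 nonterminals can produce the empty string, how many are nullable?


Nonterminals: {S, A, B, C, D}
A nonterminal is nullable if it can derive epsilon
Counting nullable nonterminals: 3
Total nullable = 3

3


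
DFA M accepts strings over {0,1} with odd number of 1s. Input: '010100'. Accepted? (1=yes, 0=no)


DFA has 2 states: q_even (start, accept=no) and q_odd
Processing string '010100' character by character:
  Position 0: read '0', 1-count=0 -> q_even (no change)
  Position 1: read '1', 1-count=1 -> q_odd
  Position 2: read '0', 1-count=1 -> q_odd (no change)
  Position 3: read '1', 1-count=2 -> q_even
  Position 4: read '0', 1-count=2 -> q_even (no change)
  Position 5: read '0', 1-count=2 -> q_even (no change)
Final state: q_even, total 1s = 2 (even); the DFA requires an odd count -> reject

0


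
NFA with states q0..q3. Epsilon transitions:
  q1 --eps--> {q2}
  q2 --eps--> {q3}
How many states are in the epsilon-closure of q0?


Starting from q0
Initialize closure = {q0}
q0 has no outgoing epsilon transitions -> nothing to add
Final closure: {q0}
Size = 1

1


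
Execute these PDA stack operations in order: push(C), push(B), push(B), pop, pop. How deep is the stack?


Tracing stack operations:
  push(C) -> stack = [C], depth=1
  push(B) -> stack = [C,B], depth=2
  push(B) -> stack = [C,B,B], depth=3
  pop -> removed B, stack = [C,B], depth=2
  pop -> removed B, stack = [C], depth=1
Final depth = 1

1


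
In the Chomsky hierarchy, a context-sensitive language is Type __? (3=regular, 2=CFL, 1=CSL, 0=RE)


Chomsky hierarchy levels:
  Type 3: Regular (DFA/NFA/regex)
  Type 2: Context-free (PDA)
  Type 1: Context-sensitive
  Type 0: Recursively enumerable (TM)
'context-sensitive' corresponds to Type 1

1


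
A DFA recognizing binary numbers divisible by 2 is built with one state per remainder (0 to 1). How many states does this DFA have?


Divisibility by 2 is tracked via the remainder mod 2: 0, 1, ..., 1
The construction assigns one state to each remainder
Number of remainders = 2

2


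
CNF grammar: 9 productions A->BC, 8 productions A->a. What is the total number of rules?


CNF allows two rule forms:
  A -> BC (binary): 9 rules
  A -> a (terminal): 8 rules
Total = 9 + 8 = 17

17


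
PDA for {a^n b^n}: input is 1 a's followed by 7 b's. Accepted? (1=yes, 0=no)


Language requires equal numbers of a's and b's
PDA pushes for each 'a', pops for each 'b'
Number of a's = 1
Number of b's = 7
1 != 7 -> Reject

0


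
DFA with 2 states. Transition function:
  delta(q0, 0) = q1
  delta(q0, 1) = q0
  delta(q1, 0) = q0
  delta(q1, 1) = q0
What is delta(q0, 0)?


Looking up transition function:
delta(q0, 0) in the table
Row: q0, Column: 0
Result: q1

q1


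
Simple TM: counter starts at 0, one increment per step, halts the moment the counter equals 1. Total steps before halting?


Counter starts at 0. Counting sequence:
  Step 1: counter = 1
Counter reached 1 -> halt
Total steps = 1

1


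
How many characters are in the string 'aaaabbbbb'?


String: 'aaaabbbbb'
Counting characters:
  'a' appears 4 time(s)
  'b' appears 5 time(s)
Total length = 4 + 5 = 9

9


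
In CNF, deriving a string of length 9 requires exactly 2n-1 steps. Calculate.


Chomsky Normal Form derivation:
String length n = 9
Each step either:
  - Splits a nonterminal into two (n-1 such steps)
  - Converts a nonterminal to terminal (n such steps)
Total = (n-1) + n = 2n - 1
= 2(9) - 1
= 18 - 1
= 17

17


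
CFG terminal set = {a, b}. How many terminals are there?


Terminal symbols: a, b
Counting each: a (#1), b (#2)
Total = 2

2


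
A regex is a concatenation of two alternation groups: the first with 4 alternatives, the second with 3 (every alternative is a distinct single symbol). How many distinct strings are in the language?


First group: 4 alternatives
Second group: 3 alternatives
Concatenation: each choice from group 1 pairs with each from group 2
Total = 4 x 3 = 12

12


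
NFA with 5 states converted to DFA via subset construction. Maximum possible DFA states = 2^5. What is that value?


NFA has 5 states
Subset construction: each DFA state = subset of NFA states
Maximum subsets = 2^5
2^5 = 32

32


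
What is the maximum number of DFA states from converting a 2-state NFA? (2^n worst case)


NFA has 2 states
Subset construction: each DFA state = subset of NFA states
Maximum subsets = 2^2
2^2 = 4

4


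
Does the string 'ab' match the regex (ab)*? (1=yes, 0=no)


Pattern: (ab)*
String: 'ab'
Pattern requires: zero or more repetitions of 'ab'
Pairs: ['ab']
All pairs are 'ab'? Yes
Result: 1

1


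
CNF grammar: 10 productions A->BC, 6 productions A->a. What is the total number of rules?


CNF allows two rule forms:
  A -> BC (binary): 10 rules
  A -> a (terminal): 6 rules
Total = 10 + 6 = 16

16


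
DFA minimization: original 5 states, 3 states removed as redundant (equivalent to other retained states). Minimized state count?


Original DFA: 5 states
Redundant states removed: 3
Minimized states = original - removed
= 5 - 3
= 2

2


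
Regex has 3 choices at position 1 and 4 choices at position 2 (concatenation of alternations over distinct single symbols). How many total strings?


First group: 3 alternatives
Second group: 4 alternatives
Concatenation: each choice from group 1 pairs with each from group 2
Total = 3 x 4 = 12

12


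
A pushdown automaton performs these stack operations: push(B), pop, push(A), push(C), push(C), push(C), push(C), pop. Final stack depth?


Tracing stack operations:
  push(B) -> stack = [B], depth=1
  pop -> removed B, stack = [], depth=0
  push(A) -> stack = [A], depth=1
  push(C) -> stack = [A,C], depth=2
  push(C) -> stack = [A,C,C], depth=3
  push(C) -> stack = [A,C,C,C], depth=4
  push(C) -> stack = [A,C,C,C,C], depth=5
  pop -> removed C, stack = [A,C,C,C], depth=4
Final depth = 4

4


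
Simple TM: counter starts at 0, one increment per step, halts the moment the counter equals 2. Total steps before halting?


Counter starts at 0. Counting sequence:
  Step 1: counter = 1
  Step 2: counter = 2
Counter reached 2 -> halt
Total steps = 2

2


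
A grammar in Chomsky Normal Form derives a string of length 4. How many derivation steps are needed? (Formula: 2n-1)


Chomsky Normal Form derivation:
String length n = 4
Each step either:
  - Splits a nonterminal into two (n-1 such steps)
  - Converts a nonterminal to terminal (n such steps)
Total = (n-1) + n = 2n - 1
= 2(4) - 1
= 8 - 1
= 7

7


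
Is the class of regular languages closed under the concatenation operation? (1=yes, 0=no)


Regular languages are closed under:
- Union (DFA product construction)
- Intersection (DFA product construction)
- Complement (swap accept/reject states)
- Concatenation (NFA construction)
- Kleene star (NFA construction)
concatenation is in this list
Therefore: closed

1


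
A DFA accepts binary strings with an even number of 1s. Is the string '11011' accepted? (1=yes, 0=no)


DFA has 2 states: q_even (start, accept=yes) and q_odd
Processing string '11011' character by character:
  Position 0: read '1', 1-count=1 -> q_odd
  Position 1: read '1', 1-count=2 -> q_even
  Position 2: read '0', 1-count=2 -> q_even (no change)
  Position 3: read '1', 1-count=3 -> q_odd
  Position 4: read '1', 1-count=4 -> q_even
Final state: q_even, total 1s = 4 (even); the DFA requires an even count -> accept

1


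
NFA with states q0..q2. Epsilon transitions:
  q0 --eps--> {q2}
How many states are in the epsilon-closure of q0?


Starting from q0
Initialize closure = {q0}
Follow epsilon from q0 -> add q2
Final closure: {q0, q2}
Size = 2

2


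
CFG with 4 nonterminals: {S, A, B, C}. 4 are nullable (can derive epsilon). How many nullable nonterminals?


Nonterminals: {S, A, B, C}
A nonterminal is nullable if it can derive epsilon
Counting nullable nonterminals: 4
Total nullable = 4

4


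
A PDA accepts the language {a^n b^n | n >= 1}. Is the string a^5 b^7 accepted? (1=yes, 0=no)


Language requires equal numbers of a's and b's
PDA pushes for each 'a', pops for each 'b'
Number of a's = 5
Number of b's = 7
5 != 7 -> Reject

0


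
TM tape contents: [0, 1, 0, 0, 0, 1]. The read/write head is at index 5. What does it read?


Tape: [0, 1, 0, 0, 0, 1]
Positions: 0 1 2 3 4 5
Values:    0 1 0 0 0 1
Head at position 5
tape[5] = 1

1


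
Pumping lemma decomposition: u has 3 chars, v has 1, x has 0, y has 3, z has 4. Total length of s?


|s| = |u| + |v| + |x| + |y| + |z|
= 3 + 1 + 0 + 3 + 4
= 4 + 0 + 7
= 4 + 7
= 11

11


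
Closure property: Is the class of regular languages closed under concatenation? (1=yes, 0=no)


Regular languages are closed under all standard operations:
- Union: Yes (product construction)
- Intersection: Yes (product construction)
- Complement: Yes (swap accept/reject)
- Concatenation: Yes (NFA construction)
Operation: concatenation -> Closed

1


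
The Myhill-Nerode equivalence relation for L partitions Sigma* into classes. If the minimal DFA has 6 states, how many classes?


Myhill-Nerode theorem:
Number of equivalence classes = number of states in minimal DFA
Minimal DFA states = 6
Therefore equivalence classes = 6

6


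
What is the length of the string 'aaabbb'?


String: 'aaabbb'
Counting characters:
  'a' appears 3 time(s)
  'b' appears 3 time(s)
Total length = 3 + 3 = 6

6


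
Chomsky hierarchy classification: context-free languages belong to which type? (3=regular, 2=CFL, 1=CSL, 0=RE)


Chomsky hierarchy levels:
  Type 3: Regular (DFA/NFA/regex)
  Type 2: Context-free (PDA)
  Type 1: Context-sensitive
  Type 0: Recursively enumerable (TM)
'context-free' corresponds to Type 2

2


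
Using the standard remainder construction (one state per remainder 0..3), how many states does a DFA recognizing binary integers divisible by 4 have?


Divisibility by 4 is tracked via the remainder mod 4: 0, 1, ..., 3
The construction assigns one state to each remainder
Number of remainders = 4

4


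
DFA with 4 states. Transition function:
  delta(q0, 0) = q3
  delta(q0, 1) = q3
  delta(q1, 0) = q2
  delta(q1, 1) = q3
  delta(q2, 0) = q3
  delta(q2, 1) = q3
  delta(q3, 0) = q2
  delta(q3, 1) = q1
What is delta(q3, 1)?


Looking up transition function:
delta(q3, 1) in the table
Row: q3, Column: 1
Result: q1

q1


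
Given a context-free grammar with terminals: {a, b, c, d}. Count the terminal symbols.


Terminal symbols: a, b, c, d
Counting each: a (#1), b (#2), c (#3), d (#4)
Total = 4

4


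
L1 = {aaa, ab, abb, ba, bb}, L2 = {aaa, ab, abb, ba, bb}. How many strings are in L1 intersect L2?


L1 = {aaa, ab, abb, ba, bb}
L2 = {aaa, ab, abb, ba, bb}
Checking each string in L1 against L2:
  'aaa': in L2? Yes
  'ab': in L2? Yes
  'abb': in L2? Yes
  'ba': in L2? Yes
  'bb': in L2? Yes
Intersection = {aaa, ab, abb, ba, bb}
|L1 ∩ L2| = 5

5


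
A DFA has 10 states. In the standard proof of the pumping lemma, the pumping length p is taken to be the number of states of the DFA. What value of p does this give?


Pumping lemma for regular languages (standard proof):
Take p = |Q|, the number of DFA states.
Any string of length >= |Q| passes through |Q|+1 states while reading its first |Q| symbols,
so by pigeonhole some state repeats, giving the loop that can be pumped.
Here |Q| = 10
Therefore the proof uses p = 10

10


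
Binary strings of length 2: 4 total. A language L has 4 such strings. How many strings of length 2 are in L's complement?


Alphabet: {0,1}
String length: 2
Total strings of length 2 = 2^2 = 4
Strings in L = 4
Complement = total - |L|
= 4 - 4
= 0

0


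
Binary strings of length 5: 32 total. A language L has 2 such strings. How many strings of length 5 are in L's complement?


Alphabet: {0,1}
String length: 5
Total strings of length 5 = 2^5 = 32
Strings in L = 2
Complement = total - |L|
= 32 - 2
= 30

30


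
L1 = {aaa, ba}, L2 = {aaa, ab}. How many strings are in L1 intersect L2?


L1 = {aaa, ba}
L2 = {aaa, ab}
Checking each string in L1 against L2:
  'aaa': in L2? Yes
  'ba': in L2? No
Intersection = {aaa}
|L1 ∩ L2| = 1

1


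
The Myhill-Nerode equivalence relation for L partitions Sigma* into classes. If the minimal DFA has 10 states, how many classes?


Myhill-Nerode theorem:
Number of equivalence classes = number of states in minimal DFA
Minimal DFA states = 10
Therefore equivalence classes = 10

10


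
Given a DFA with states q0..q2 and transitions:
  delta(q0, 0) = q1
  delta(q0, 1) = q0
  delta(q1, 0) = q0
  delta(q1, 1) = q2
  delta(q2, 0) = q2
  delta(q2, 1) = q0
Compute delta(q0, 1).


Looking up transition function:
delta(q0, 1) in the table
Row: q0, Column: 1
Result: q0

q0


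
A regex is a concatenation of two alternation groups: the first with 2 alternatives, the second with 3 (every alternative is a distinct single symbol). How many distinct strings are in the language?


First group: 2 alternatives
Second group: 3 alternatives
Concatenation: each choice from group 1 pairs with each from group 2
Total = 2 x 3 = 6

6


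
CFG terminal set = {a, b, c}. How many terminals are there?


Terminal symbols: a, b, c
Counting each: a (#1), b (#2), c (#3)
Total = 3

3


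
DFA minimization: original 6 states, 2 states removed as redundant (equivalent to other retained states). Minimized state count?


Original DFA: 6 states
Redundant states removed: 2
Minimized states = original - removed
= 6 - 2
= 4

4


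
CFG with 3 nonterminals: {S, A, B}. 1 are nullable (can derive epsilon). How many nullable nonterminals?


Nonterminals: {S, A, B}
A nonterminal is nullable if it can derive epsilon
Counting nullable nonterminals: 1
Total nullable = 1

1


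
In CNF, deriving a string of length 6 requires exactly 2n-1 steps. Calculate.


Chomsky Normal Form derivation:
String length n = 6
Each step either:
  - Splits a nonterminal into two (n-1 such steps)
  - Converts a nonterminal to terminal (n such steps)
Total = (n-1) + n = 2n - 1
= 2(6) - 1
= 12 - 1
= 11

11


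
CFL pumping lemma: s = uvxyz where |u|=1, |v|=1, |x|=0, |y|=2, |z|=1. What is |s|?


|s| = |u| + |v| + |x| + |y| + |z|
= 1 + 1 + 0 + 2 + 1
= 2 + 0 + 3
= 2 + 3
= 5

5


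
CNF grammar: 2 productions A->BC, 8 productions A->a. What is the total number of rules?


CNF allows two rule forms:
  A -> BC (binary): 2 rules
  A -> a (terminal): 8 rules
Total = 2 + 8 = 10

10


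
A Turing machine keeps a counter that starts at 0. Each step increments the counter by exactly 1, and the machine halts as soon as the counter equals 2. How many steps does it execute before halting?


Counter starts at 0. Counting sequence:
  Step 1: counter = 1
  Step 2: counter = 2
Counter reached 2 -> halt
Total steps = 2

2


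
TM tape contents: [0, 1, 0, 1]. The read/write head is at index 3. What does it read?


Tape: [0, 1, 0, 1]
Positions: 0 1 2 3
Values:    0 1 0 1
Head at position 3
tape[3] = 1

1


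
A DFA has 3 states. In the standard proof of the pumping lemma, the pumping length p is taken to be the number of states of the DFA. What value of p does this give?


Pumping lemma for regular languages (standard proof):
Take p = |Q|, the number of DFA states.
Any string of length >= |Q| passes through |Q|+1 states while reading its first |Q| symbols,
so by pigeonhole some state repeats, giving the loop that can be pumped.
Here |Q| = 3
Therefore the proof uses p = 3

3


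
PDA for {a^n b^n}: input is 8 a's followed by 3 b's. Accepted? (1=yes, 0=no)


Language requires equal numbers of a's and b's
PDA pushes for each 'a', pops for each 'b'
Number of a's = 8
Number of b's = 3
8 != 3 -> Reject

0


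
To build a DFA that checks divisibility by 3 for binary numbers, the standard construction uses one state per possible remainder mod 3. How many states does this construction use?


Divisibility by 3 is tracked via the remainder mod 3: 0, 1, ..., 2
The construction assigns one state to each remainder
Number of remainders = 3

3


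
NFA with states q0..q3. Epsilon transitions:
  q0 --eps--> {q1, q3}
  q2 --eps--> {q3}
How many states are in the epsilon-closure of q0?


Starting from q0
Initialize closure = {q0}
Follow epsilon from q0 -> add q1
Follow epsilon from q0 -> add q3
Final closure: {q0, q1, q3}
Size = 3

3


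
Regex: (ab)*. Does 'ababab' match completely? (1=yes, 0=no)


Pattern: (ab)*
String: 'ababab'
Pattern requires: zero or more repetitions of 'ab'
Pairs: ['ab', 'ab', 'ab']
All pairs are 'ab'? Yes
Result: 1

1


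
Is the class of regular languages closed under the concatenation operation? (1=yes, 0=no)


Regular languages are closed under:
- Union (DFA product construction)
- Intersection (DFA product construction)
- Complement (swap accept/reject states)
- Concatenation (NFA construction)
- Kleene star (NFA construction)
concatenation is in this list
Therefore: closed

1


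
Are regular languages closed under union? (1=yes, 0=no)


Regular languages are closed under all standard operations:
- Union: Yes (product construction)
- Intersection: Yes (product construction)
- Complement: Yes (swap accept/reject)
- Concatenation: Yes (NFA construction)
Operation: union -> Closed

1


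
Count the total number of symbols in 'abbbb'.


String: 'abbbb'
Counting characters:
  'a' appears 1 time(s)
  'b' appears 4 time(s)
Total length = 1 + 4 = 5

5


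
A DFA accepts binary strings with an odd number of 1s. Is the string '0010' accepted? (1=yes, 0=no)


DFA has 2 states: q_even (start, accept=no) and q_odd
Processing string '0010' character by character:
  Position 0: read '0', 1-count=0 -> q_even (no change)
  Position 1: read '0', 1-count=0 -> q_even (no change)
  Position 2: read '1', 1-count=1 -> q_odd
  Position 3: read '0', 1-count=1 -> q_odd (no change)
Final state: q_odd, total 1s = 1 (odd); the DFA requires an odd count -> accept

1


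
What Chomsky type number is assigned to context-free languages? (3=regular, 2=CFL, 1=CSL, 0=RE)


Chomsky hierarchy levels:
  Type 3: Regular (DFA/NFA/regex)
  Type 2: Context-free (PDA)
  Type 1: Context-sensitive
  Type 0: Recursively enumerable (TM)
'context-free' corresponds to Type 2

2


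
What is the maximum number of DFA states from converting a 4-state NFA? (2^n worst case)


NFA has 4 states
Subset construction: each DFA state = subset of NFA states
Maximum subsets = 2^4
2^4 = 16

16


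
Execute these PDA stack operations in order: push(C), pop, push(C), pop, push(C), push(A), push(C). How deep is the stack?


Tracing stack operations:
  push(C) -> stack = [C], depth=1
  pop -> removed C, stack = [], depth=0
  push(C) -> stack = [C], depth=1
  pop -> removed C, stack = [], depth=0
  push(C) -> stack = [C], depth=1
  push(A) -> stack = [C,A], depth=2
  push(C) -> stack = [C,A,C], depth=3
Final depth = 3

3


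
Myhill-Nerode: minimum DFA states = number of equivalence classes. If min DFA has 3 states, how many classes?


Myhill-Nerode theorem:
Number of equivalence classes = number of states in minimal DFA
Minimal DFA states = 3
Therefore equivalence classes = 3

3


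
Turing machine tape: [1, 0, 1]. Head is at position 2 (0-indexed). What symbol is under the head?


Tape: [1, 0, 1]
Positions: 0 1 2
Values:    1 0 1
Head at position 2
tape[2] = 1

1


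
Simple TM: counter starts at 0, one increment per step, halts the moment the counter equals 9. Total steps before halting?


Counter starts at 0. Counting sequence:
  Step 1: counter = 1
  Step 2: counter = 2
  Step 3: counter = 3
  Step 4: counter = 4
  Step 5: counter = 5
  Step 6: counter = 6
  ...
  Step 9: counter = 9
Counter reached 9 -> halt
Total steps = 9

9


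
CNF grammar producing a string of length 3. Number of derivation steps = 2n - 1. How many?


Chomsky Normal Form derivation:
String length n = 3
Each step either:
  - Splits a nonterminal into two (n-1 such steps)
  - Converts a nonterminal to terminal (n such steps)
Total = (n-1) + n = 2n - 1
= 2(3) - 1
= 6 - 1
= 5

5


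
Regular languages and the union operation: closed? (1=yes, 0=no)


Regular languages are closed under all standard operations:
- Union: Yes (product construction)
- Intersection: Yes (product construction)
- Complement: Yes (swap accept/reject)
- Concatenation: Yes (NFA construction)
Operation: union -> Closed

1


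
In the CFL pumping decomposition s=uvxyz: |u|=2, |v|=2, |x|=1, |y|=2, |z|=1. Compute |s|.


|s| = |u| + |v| + |x| + |y| + |z|
= 2 + 2 + 1 + 2 + 1
= 4 + 1 + 3
= 5 + 3
= 8

8


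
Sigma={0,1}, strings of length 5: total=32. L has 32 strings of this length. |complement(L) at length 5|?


Alphabet: {0,1}
String length: 5
Total strings of length 5 = 2^5 = 32
Strings in L = 32
Complement = total - |L|
= 32 - 32
= 0

0


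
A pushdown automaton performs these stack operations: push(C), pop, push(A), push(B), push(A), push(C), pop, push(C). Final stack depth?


Tracing stack operations:
  push(C) -> stack = [C], depth=1
  pop -> removed C, stack = [], depth=0
  push(A) -> stack = [A], depth=1
  push(B) -> stack = [A,B], depth=2
  push(A) -> stack = [A,B,A], depth=3
  push(C) -> stack = [A,B,A,C], depth=4
  pop -> removed C, stack = [A,B,A], depth=3
  push(C) -> stack = [A,B,A,C], depth=4
Final depth = 4

4


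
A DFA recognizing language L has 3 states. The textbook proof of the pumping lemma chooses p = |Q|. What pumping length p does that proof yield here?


Pumping lemma for regular languages (standard proof):
Take p = |Q|, the number of DFA states.
Any string of length >= |Q| passes through |Q|+1 states while reading its first |Q| symbols,
so by pigeonhole some state repeats, giving the loop that can be pumped.
Here |Q| = 3
Therefore the proof uses p = 3

3


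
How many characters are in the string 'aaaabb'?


String: 'aaaabb'
Counting characters:
  'a' appears 4 time(s)
  'b' appears 2 time(s)
Total length = 4 + 2 = 6

6


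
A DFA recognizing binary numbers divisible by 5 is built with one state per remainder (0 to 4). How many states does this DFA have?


Divisibility by 5 is tracked via the remainder mod 5: 0, 1, ..., 4
The construction assigns one state to each remainder
Number of remainders = 5

5


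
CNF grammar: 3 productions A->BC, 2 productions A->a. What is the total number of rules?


CNF allows two rule forms:
  A -> BC (binary): 3 rules
  A -> a (terminal): 2 rules
Total = 3 + 2 = 5

5


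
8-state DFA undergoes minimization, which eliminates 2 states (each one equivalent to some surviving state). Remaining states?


Original DFA: 8 states
Redundant states removed: 2
Minimized states = original - removed
= 8 - 2
= 6

6


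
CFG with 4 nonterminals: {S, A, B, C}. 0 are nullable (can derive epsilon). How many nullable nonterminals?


Nonterminals: {S, A, B, C}
A nonterminal is nullable if it can derive epsilon
Counting nullable nonterminals: 0
Total nullable = 0

0


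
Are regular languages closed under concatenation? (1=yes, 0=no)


Regular languages are closed under:
- Union (DFA product construction)
- Intersection (DFA product construction)
- Complement (swap accept/reject states)
- Concatenation (NFA construction)
- Kleene star (NFA construction)
concatenation is in this list
Therefore: closed

1


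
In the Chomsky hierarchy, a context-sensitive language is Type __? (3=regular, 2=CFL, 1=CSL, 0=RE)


Chomsky hierarchy levels:
  Type 3: Regular (DFA/NFA/regex)
  Type 2: Context-free (PDA)
  Type 1: Context-sensitive
  Type 0: Recursively enumerable (TM)
'context-sensitive' corresponds to Type 1

1


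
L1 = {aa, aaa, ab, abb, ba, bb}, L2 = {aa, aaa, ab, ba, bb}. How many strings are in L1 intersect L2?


L1 = {aa, aaa, ab, abb, ba, bb}
L2 = {aa, aaa, ab, ba, bb}
Checking each string in L1 against L2:
  'aa': in L2? Yes
  'aaa': in L2? Yes
  'ab': in L2? Yes
  'abb': in L2? No
  'ba': in L2? Yes
  'bb': in L2? Yes
Intersection = {aa, aaa, ab, ba, bb}
|L1 ∩ L2| = 5

5


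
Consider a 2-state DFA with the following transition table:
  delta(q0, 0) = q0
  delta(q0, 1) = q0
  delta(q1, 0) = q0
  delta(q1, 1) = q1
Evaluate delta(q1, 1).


Looking up transition function:
delta(q1, 1) in the table
Row: q1, Column: 1
Result: q1

q1


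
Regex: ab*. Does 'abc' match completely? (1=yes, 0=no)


Pattern: ab*
String: 'abc'
Pattern requires: exactly one 'a' followed by zero or more 'b's
First char is 'a' -> OK
Rest 'bc': all b's? No
Result: 0

0


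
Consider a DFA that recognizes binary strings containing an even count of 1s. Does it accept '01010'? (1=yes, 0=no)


DFA has 2 states: q_even (start, accept=yes) and q_odd
Processing string '01010' character by character:
  Position 0: read '0', 1-count=0 -> q_even (no change)
  Position 1: read '1', 1-count=1 -> q_odd
  Position 2: read '0', 1-count=1 -> q_odd (no change)
  Position 3: read '1', 1-count=2 -> q_even
  Position 4: read '0', 1-count=2 -> q_even (no change)
Final state: q_even, total 1s = 2 (even); the DFA requires an even count -> accept

1


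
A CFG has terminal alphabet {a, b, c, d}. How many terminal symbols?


Terminal symbols: a, b, c, d
Counting each: a (#1), b (#2), c (#3), d (#4)
Total = 4

4


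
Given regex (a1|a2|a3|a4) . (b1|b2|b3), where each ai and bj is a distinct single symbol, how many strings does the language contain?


First group: 4 alternatives
Second group: 3 alternatives
Concatenation: each choice from group 1 pairs with each from group 2
Total = 4 x 3 = 12

12


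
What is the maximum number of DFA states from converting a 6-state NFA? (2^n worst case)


NFA has 6 states
Subset construction: each DFA state = subset of NFA states
Maximum subsets = 2^6
2^6 = 64

64


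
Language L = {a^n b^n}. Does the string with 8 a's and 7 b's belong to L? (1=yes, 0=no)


Language requires equal numbers of a's and b's
PDA pushes for each 'a', pops for each 'b'
Number of a's = 8
Number of b's = 7
8 != 7 -> Reject

0


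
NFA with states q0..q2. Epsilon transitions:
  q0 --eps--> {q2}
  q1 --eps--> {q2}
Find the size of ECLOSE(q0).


Starting from q0
Initialize closure = {q0}
Follow epsilon from q0 -> add q2
Final closure: {q0, q2}
Size = 2

2


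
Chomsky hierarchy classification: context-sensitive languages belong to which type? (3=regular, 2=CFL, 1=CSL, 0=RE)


Chomsky hierarchy levels:
  Type 3: Regular (DFA/NFA/regex)
  Type 2: Context-free (PDA)
  Type 1: Context-sensitive
  Type 0: Recursively enumerable (TM)
'context-sensitive' corresponds to Type 1

1


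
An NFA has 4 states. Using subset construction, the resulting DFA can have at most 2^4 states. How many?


NFA has 4 states
Subset construction: each DFA state = subset of NFA states
Maximum subsets = 2^4
2^4 = 16

16


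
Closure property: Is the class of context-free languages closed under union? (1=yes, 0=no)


CFL closure properties:
  Closed under: union, concatenation, Kleene star
  NOT closed under: intersection, complement
Operation 'union' is in closed list -> Yes (closed)

1


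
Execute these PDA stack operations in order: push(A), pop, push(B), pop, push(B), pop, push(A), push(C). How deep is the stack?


Tracing stack operations:
  push(A) -> stack = [A], depth=1
  pop -> removed A, stack = [], depth=0
  push(B) -> stack = [B], depth=1
  pop -> removed B, stack = [], depth=0
  push(B) -> stack = [B], depth=1
  pop -> removed B, stack = [], depth=0
  push(A) -> stack = [A], depth=1
  push(C) -> stack = [A,C], depth=2
Final depth = 2

2


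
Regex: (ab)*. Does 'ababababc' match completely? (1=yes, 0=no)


Pattern: (ab)*
String: 'ababababc'
Pattern requires: zero or more repetitions of 'ab'
Length 9 is odd -> cannot be (ab)* -> no match
Result: 0

0


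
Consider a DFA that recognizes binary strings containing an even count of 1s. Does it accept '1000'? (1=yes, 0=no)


DFA has 2 states: q_even (start, accept=yes) and q_odd
Processing string '1000' character by character:
  Position 0: read '1', 1-count=1 -> q_odd
  Position 1: read '0', 1-count=1 -> q_odd (no change)
  Position 2: read '0', 1-count=1 -> q_odd (no change)
  Position 3: read '0', 1-count=1 -> q_odd (no change)
Final state: q_odd, total 1s = 1 (odd); the DFA requires an even count -> reject

0


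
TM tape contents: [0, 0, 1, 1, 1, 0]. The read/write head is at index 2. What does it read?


Tape: [0, 0, 1, 1, 1, 0]
Positions: 0 1 2 3 4 5
Values:    0 0 1 1 1 0
Head at position 2
tape[2] = 1

1


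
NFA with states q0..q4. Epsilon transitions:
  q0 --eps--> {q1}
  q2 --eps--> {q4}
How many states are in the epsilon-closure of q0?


Starting from q0
Initialize closure = {q0}
Follow epsilon from q0 -> add q1
Final closure: {q0, q1}
Size = 2

2


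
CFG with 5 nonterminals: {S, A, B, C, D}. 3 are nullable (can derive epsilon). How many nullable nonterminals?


Nonterminals: {S, A, B, C, D}
A nonterminal is nullable if it can derive epsilon
Counting nullable nonterminals: 3
Total nullable = 3

3


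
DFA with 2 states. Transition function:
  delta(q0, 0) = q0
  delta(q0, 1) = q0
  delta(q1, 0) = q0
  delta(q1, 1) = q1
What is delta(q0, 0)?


Looking up transition function:
delta(q0, 0) in the table
Row: q0, Column: 0
Result: q0

q0


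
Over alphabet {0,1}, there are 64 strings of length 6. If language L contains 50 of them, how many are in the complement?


Alphabet: {0,1}
String length: 6
Total strings of length 6 = 2^6 = 64
Strings in L = 50
Complement = total - |L|
= 64 - 50
= 14

14


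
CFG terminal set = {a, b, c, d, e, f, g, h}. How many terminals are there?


Terminal symbols: a, b, c, d, e, f, g, h
Counting each: a (#1), b (#2), c (#3), d (#4), e (#5), f (#6), g (#7), h (#8)
Total = 8

8


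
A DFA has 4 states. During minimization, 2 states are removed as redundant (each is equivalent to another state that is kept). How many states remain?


Original DFA: 4 states
Redundant states removed: 2
Minimized states = original - removed
= 4 - 2
= 2

2


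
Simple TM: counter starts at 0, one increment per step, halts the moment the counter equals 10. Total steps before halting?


Counter starts at 0. Counting sequence:
  Step 1: counter = 1
  Step 2: counter = 2
  Step 3: counter = 3
  Step 4: counter = 4
  Step 5: counter = 5
  Step 6: counter = 6
  ...
  Step 10: counter = 10
Counter reached 10 -> halt
Total steps = 10

10


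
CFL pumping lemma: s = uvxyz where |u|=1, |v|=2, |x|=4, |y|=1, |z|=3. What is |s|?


|s| = |u| + |v| + |x| + |y| + |z|
= 1 + 2 + 4 + 1 + 3
= 3 + 4 + 4
= 7 + 4
= 11

11


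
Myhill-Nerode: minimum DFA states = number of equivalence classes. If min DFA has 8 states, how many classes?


Myhill-Nerode theorem:
Number of equivalence classes = number of states in minimal DFA
Minimal DFA states = 8
Therefore equivalence classes = 8

8


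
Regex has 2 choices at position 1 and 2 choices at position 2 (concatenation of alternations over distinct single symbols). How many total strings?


First group: 2 alternatives
Second group: 2 alternatives
Concatenation: each choice from group 1 pairs with each from group 2
Total = 2 x 2 = 4

4


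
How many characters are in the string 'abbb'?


String: 'abbb'
Counting characters:
  'a' appears 1 time(s)
  'b' appears 3 time(s)
Total length = 1 + 3 = 4

4


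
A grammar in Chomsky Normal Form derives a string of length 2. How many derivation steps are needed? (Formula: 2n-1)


Chomsky Normal Form derivation:
String length n = 2
Each step either:
  - Splits a nonterminal into two (n-1 such steps)
  - Converts a nonterminal to terminal (n such steps)
Total = (n-1) + n = 2n - 1
= 2(2) - 1
= 4 - 1
= 3

3


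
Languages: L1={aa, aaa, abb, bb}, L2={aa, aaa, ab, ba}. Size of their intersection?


L1 = {aa, aaa, abb, bb}
L2 = {aa, aaa, ab, ba}
Checking each string in L1 against L2:
  'aa': in L2? Yes
  'aaa': in L2? Yes
  'abb': in L2? No
  'bb': in L2? No
Intersection = {aa, aaa}
|L1 ∩ L2| = 2

2


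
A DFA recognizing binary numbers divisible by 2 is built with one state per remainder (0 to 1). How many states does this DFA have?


Divisibility by 2 is tracked via the remainder mod 2: 0, 1, ..., 1
The construction assigns one state to each remainder
Number of remainders = 2

2


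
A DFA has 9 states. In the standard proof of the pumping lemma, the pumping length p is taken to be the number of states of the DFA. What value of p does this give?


Pumping lemma for regular languages (standard proof):
Take p = |Q|, the number of DFA states.
Any string of length >= |Q| passes through |Q|+1 states while reading its first |Q| symbols,
so by pigeonhole some state repeats, giving the loop that can be pumped.
Here |Q| = 9
Therefore the proof uses p = 9

9
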